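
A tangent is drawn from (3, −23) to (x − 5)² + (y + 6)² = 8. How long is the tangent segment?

√285

Centre (5, −6), r² = 8. |PO|² = (−2)² + (−17)² = 293.
Power of the point: PT² = |PO|² − r² = 285, so PT = √285.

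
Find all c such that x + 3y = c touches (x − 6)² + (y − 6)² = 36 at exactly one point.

c = 24 ± 6√10

Tangency holds when the distance from the centre (6, 6) to the line equals the radius 6:
|1·6 + 3·6 − c| / √10 = 6
|c − (24)| = 6√10.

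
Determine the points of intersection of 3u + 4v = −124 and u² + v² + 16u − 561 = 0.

(−32, −7) and (−8, −25)

Express v = (−124 − 3u)/4 and substitute into the circle:
25u² + 1000u + 6400 = 0  ⟹  u² + 40u + 256 = 0
u = −8 or u = −32, giving (−8, −25) and (−32, −7).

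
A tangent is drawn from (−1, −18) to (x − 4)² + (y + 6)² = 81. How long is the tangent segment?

2√22

With centre O = (4, −6), |OP|² = 169 and r² = 81.
The tangent meets the radius at right angles, so tangent² = |PO|² − r² = 169 − 81 = 88.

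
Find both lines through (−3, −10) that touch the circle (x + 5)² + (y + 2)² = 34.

A line y − (−10) = m(x − (−3)) is tangent when its distance from (−5, −2) is √34:
[m·(−2) − (8)]² = 34(m² + 1)
15m² − 16m − 15 = 0, so m = 5/3 or m = −3/5.
With m = 5/3: 5x − 3y = 15. With m = −3/5: 3x + 5y = −59.

5x − 3y = 15 and 3x + 5y = −59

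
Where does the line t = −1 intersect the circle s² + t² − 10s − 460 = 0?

(−17, −1) and (27, −1)

Substitute t = −1:
s² − 10s − 459 = 0
s = 27 or s = −17, giving (27, −1) and (−17, −1).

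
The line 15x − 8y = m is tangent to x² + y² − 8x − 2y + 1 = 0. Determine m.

For a tangent, require d(centre, line) = r = 4.
|15·4 − 8·1 − m| / √289 = 4
|m − (52)| = 4·17, so m = 120 or m = −16.

m = −16 or m = 120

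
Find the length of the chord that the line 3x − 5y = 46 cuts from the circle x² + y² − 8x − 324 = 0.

6√34

From the line, y = (−46 + 3x)/5. Substituting:
34x² − 476x − 5984 = 0  ⟹  x² − 14x − 176 = 0
x = 22 or x = −8, giving (22, 4) and (−8, −14).
Chord length = distance between (22, 4) and (−8, −14) = √1224 = 6√34.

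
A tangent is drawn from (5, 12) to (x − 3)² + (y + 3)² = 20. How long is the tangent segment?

With centre O = (3, −3), |OP|² = 229 and r² = 20.
By the tangent–radius right angle, tangent length = √(|PO|² − r²) = √209.

√209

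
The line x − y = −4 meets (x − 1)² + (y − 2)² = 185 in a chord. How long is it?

Express y = x + 4 and substitute into the circle:
2x² + 2x − 180 = 0  ⟹  x² + x − 90 = 0
x = 9 or x = −10, giving (9, 13) and (−10, −6).
|(9, 13) − (−10, −6)| = √((19)² + (19)²) = 19√2.

19√2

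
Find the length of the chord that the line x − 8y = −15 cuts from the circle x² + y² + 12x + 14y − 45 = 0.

2√65

Substitute y = (15 + x)/8:
65x² + 910x − 975 = 0  ⟹  x² + 14x − 15 = 0
x = 1 or x = −15, giving (1, 2) and (−15, 0).
Chord length = distance between (1, 2) and (−15, 0) = √260 = 2√65.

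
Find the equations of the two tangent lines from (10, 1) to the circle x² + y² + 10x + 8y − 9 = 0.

x − y = 9 and x + 7y = 17

A line y − (1) = m(x − (10)) is tangent when its distance from (−5, −4) is 5√2:
[m·(−15) − (−5)]² = 50(m² + 1)
7m² − 6m − 1 = 0, so m = 1 or m = −1/7.
With m = 1: x − y = 9. With m = −1/7: x + 7y = 17.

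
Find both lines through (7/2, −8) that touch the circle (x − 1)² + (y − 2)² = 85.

6x − 7y = 77 and 2x + 9y = −65

Let a tangent through (7/2, −8) have slope m. Its distance from (1, 2) must equal √85:
[m·(−5/2) − (10)]² = 85(m² + 1)
63m² − 40m − 12 = 0, so m = 6/7 or m = −2/9.
With m = 6/7: 6x − 7y = 77. With m = −2/9: 2x + 9y = −65.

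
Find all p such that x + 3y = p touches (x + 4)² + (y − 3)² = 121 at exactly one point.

p = 5 ± 11√10

For a tangent, require d(centre, line) = r = 11.
|1·(−4) + 3·3 − p| / √10 = 11
|p − (5)| = 11√10.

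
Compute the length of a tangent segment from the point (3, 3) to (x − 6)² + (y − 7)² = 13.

Centre (6, 7), r² = 13. |PO|² = (−3)² + (−4)² = 25.
The tangent meets the radius at right angles, so tangent² = |PO|² − r² = 25 − 13 = 12.

2√3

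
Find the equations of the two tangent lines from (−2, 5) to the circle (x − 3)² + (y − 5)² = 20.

2x − y = −9 and 2x + y = 1

Write the tangent as mx − y + (5 − m·(−2)) = 0 and set its distance from the centre to 2√5:
[m·(5) − (0)]² = 20(m² + 1)
m² − 4 = 0, so m = 2 or m = −2.
With m = 2: 2x − y = −9. With m = −2: 2x + y = 1.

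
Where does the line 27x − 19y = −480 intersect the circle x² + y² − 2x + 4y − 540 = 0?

(−22, −6) and (−3, 21)

Substitute y = (480 + 27x)/19:
1090x² + 27250x + 71940 = 0  ⟹  x² + 25x + 66 = 0
x = −3 or x = −22, giving (−3, 21) and (−22, −6).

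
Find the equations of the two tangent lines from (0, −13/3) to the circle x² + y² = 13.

A line y − (−13/3) = m(x − (0)) is tangent when its distance from (0, 0) is √13:
[m·(0) − (13/3)]² = 13(m² + 1)
9m² − 4 = 0, so m = −2/3 or m = 2/3.
Through (0, −13/3) these give 2x + 3y = −13 and 2x − 3y = 13.

2x + 3y = −13 and 2x − 3y = 13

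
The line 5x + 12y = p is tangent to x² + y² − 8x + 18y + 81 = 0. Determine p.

Tangency holds when the distance from the centre (4, −9) to the line equals the radius 4:
|5·4 + 12·(−9) − p| / √169 = 4
|p − (−88)| = 4·13, so p = −36 or p = −140.

p = −140 or p = −36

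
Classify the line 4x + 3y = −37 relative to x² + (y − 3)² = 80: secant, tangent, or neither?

neither

Substituting the line into the circle gives 25x² + 368x + 1396 = 0.
Discriminant = (368)² − 4·25·(1396) = −4176 < 0.
No real roots: the line does not meet the circle.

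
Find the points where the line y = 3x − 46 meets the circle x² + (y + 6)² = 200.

Express y = 3x − 46 and substitute into the circle:
10x² − 240x + 1400 = 0  ⟹  x² − 24x + 140 = 0
x = 14 or x = 10, giving (14, −4) and (10, −16).

(10, −16) and (14, −4)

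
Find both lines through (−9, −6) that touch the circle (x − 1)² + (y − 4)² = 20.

A line y − (−6) = m(x − (−9)) is tangent when its distance from (1, 4) is 2√5:
[m·(10) − (10)]² = 20(m² + 1)
2m² − 5m + 2 = 0, so m = 2 or m = 1/2.
Through (−9, −6) these give 2x − y = −12 and x − 2y = 3.

2x − y = −12 and x − 2y = 3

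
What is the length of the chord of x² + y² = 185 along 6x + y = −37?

4√37

Centre (0, 0), r² = 185. Perpendicular distance d from centre to line = |37| / √37 = 37/√37.
Half the chord is √(r² − d²) = √(148), so the full chord is 4√37.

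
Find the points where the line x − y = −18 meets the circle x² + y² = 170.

Express y = x + 18 and substitute into the circle:
2x² + 36x + 154 = 0  ⟹  x² + 18x + 77 = 0
x = −7 or x = −11, giving (−7, 11) and (−11, 7).

(−11, 7) and (−7, 11)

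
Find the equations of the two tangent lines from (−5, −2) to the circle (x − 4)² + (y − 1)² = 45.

x + 2y = −9 and 2x − y = −8

A line y − (−2) = m(x − (−5)) is tangent when its distance from (4, 1) is 3√5:
(9m − (3))² = 45(m² + 1)
2m² − 3m − 2 = 0, so m = −1/2 or m = 2.
Through (−5, −2) these give x + 2y = −9 and 2x − y = −8.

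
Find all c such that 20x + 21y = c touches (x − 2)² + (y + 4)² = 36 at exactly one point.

c = −218 or c = 130

The line touches the circle iff its distance from (2, −4) is 6:
|20·2 + 21·(−4) − c| / √841 = 6
|c − (−44)| = 6·29, so c = 130 or c = −218.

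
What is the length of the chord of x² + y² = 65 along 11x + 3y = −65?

√130

Centre (0, 0), r² = 65. Perpendicular distance d from centre to line = |65| / √130 = 65/√130.
Chord = 2√(r² − d²) = 2·√(65/2) = √130.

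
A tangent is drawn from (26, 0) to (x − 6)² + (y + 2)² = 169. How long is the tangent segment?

Centre (6, −2), r² = 169. |PO|² = (20)² + (2)² = 404.
The tangent meets the radius at right angles, so tangent² = |PO|² − r² = 404 − 169 = 235.

√235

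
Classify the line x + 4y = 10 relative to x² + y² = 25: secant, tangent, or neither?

Substituting the line into the circle gives 17x² − 20x − 300 = 0.
Discriminant = (−20)² − 4·17·(−300) = 20800 > 0.
Two real roots: the line is a secant.

secant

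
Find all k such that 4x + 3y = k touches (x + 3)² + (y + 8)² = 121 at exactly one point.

k = −91 or k = 19

For a tangent, require d(centre, line) = r = 11.
|4·(−3) + 3·(−8) − k| / √25 = 11
|k − (−36)| = 11·5, so k = 19 or k = −91.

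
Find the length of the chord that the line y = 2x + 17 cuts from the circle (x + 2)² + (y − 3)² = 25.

2√5

The distance from (−2, 3) to the line is 10/√5, and r² = 25.
Half the chord is √(r² − d²) = √(5), so the full chord is 2√5.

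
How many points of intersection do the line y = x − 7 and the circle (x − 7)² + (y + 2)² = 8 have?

2

d² = (1·7 − 1·(−2) − (7))²/2 = 2; r² = 8.
Since d² < r², the line cuts the circle twice.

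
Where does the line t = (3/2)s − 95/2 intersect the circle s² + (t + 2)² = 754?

Express t = (−95 + 3s)/2 and substitute into the circle:
13s² − 546s + 5265 = 0  ⟹  s² − 42s + 405 = 0
s = 27 or s = 15, giving (27, −7) and (15, −25).

(15, −25) and (27, −7)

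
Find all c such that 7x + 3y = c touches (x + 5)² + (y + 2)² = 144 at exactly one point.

c = −41 ± 12√58

Tangency holds when the distance from the centre (−5, −2) to the line equals the radius 12:
|7·(−5) + 3·(−2) − c| / √58 = 12
|c − (−41)| = 12√58.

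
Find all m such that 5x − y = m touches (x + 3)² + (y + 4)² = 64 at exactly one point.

m = −11 ± 8√26

The line touches the circle iff its distance from (−3, −4) is 8:
|5·(−3) − 1·(−4) − m| / √26 = 8
|m − (−11)| = 8√26.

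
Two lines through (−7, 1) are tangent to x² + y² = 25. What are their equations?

Let a tangent through (−7, 1) have slope m. Its distance from (0, 0) must equal 5:
[m·(7) − (−1)]² = 25(m² + 1)
12m² + 7m − 12 = 0, so m = 3/4 or m = −4/3.
Through (−7, 1) these give 3x − 4y = −25 and 4x + 3y = −25.

3x − 4y = −25 and 4x + 3y = −25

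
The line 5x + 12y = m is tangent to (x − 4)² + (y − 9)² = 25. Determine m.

m = 63 or m = 193

Tangency holds when the distance from the centre (4, 9) to the line equals the radius 5:
|5·4 + 12·9 − m| / √169 = 5
|m − (128)| = 5·13, so m = 193 or m = 63.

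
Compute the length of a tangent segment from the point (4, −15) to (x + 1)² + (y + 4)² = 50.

4√6

The centre is (−1, −4) and r = 5√2. The square of the distance from P to the centre is 25 + 121 = 146.
Power of the point: PT² = |PO|² − r² = 96, so PT = 4√6.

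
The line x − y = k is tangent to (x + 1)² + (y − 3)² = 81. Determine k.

k = −4 ± 9√2

For a tangent, require d(centre, line) = r = 9.
|1·(−1) − 1·3 − k| / √2 = 9
|k − (−4)| = 9√2.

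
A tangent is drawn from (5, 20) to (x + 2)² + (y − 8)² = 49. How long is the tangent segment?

12

Centre (−2, 8), r² = 49. |PO|² = (7)² + (12)² = 193.
Power of the point: PT² = |PO|² − r² = 144, so PT = 12.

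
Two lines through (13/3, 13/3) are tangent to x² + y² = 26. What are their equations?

x + 5y = 26 and 5x + y = 26

Let a tangent through (13/3, 13/3) have slope m. Its distance from (0, 0) must equal √26:
(−13/3m − (−13/3))² = 26(m² + 1)
5m² + 26m + 5 = 0, so m = −1/5 or m = −5.
With m = −1/5: x + 5y = 26. With m = −5: 5x + y = 26.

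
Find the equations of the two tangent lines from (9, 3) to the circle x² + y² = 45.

Write the tangent as mx − y + (3 − m·(9)) = 0 and set its distance from the centre to 3√5:
[m·(−9) − (−3)]² = 45(m² + 1)
2m² − 3m − 2 = 0, so m = 2 or m = −1/2.
Through (9, 3) these give 2x − y = 15 and x + 2y = 15.

2x − y = 15 and x + 2y = 15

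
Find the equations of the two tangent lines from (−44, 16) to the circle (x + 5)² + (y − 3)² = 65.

Let a tangent through (−44, 16) have slope m. Its distance from (−5, 3) must equal √65:
[m·(39) − (−13)]² = 65(m² + 1)
56m² + 39m + 4 = 0, so m = −4/7 or m = −1/8.
Through (−44, 16) these give 4x + 7y = −64 and x + 8y = 84.

4x + 7y = −64 and x + 8y = 84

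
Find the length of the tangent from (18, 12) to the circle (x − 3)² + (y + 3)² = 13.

Centre (3, −3), r² = 13. |PO|² = (15)² + (15)² = 450.
By the tangent–radius right angle, tangent length = √(|PO|² − r²) = √437.

√437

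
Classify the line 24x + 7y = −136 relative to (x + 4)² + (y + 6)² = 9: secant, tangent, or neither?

Substituting the line into the circle gives 625x² + 4904x + 9179 = 0.
Δ = 24049216 − 22947500 = 1101716.
Two real roots: the line is a secant.

secant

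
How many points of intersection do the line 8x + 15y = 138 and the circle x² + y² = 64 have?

0

Substituting the line into the circle gives 289x² − 2208x + 4644 = 0.
Δ = 4875264 − 5368464 = −493200.
No real roots: the line does not meet the circle.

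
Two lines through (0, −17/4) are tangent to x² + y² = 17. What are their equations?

x − 4y = 17 and x + 4y = −17

Let a tangent through (0, −17/4) have slope m. Its distance from (0, 0) must equal √17:
(0m − (17/4))² = 17(m² + 1)
16m² − 1 = 0, so m = 1/4 or m = −1/4.
Through (0, −17/4) these give x − 4y = 17 and x + 4y = −17.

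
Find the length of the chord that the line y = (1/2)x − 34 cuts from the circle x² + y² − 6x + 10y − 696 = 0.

10√5

From the line, y = (−68 + x)/2. Substituting:
5x² − 140x + 480 = 0  ⟹  x² − 28x + 96 = 0
x = 24 or x = 4, giving (24, −22) and (4, −32).
|(24, −22) − (4, −32)| = √((20)² + (10)²) = 10√5.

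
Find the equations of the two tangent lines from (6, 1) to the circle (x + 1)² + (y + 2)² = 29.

2x + 5y = 17 and 5x − 2y = 28

A line y − (1) = m(x − (6)) is tangent when its distance from (−1, −2) is √29:
(−7m − (−3))² = 29(m² + 1)
10m² − 21m − 10 = 0, so m = −2/5 or m = 5/2.
With m = −2/5: 2x + 5y = 17. With m = 5/2: 5x − 2y = 28.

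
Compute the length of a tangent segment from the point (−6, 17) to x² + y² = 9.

Centre (0, 0), r² = 9. |PO|² = (−6)² + (17)² = 325.
Power of the point: PT² = |PO|² − r² = 316, so PT = 2√79.

2√79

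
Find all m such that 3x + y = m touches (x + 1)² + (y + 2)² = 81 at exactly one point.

m = −5 ± 9√10

For a tangent, require d(centre, line) = r = 9.
|3·(−1) + 1·(−2) − m| / √10 = 9
|m − (−5)| = 9√10.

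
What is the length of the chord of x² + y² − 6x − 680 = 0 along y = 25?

16

Substitute y = 25:
x² − 6x − 55 = 0
x = 11 or x = −5, giving (11, 25) and (−5, 25).
|(11, 25) − (−5, 25)| = √((16)² + (0)²) = 16.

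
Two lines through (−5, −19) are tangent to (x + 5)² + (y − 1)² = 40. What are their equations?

3x + y = −34 and 3x − y = 4

A line y − (−19) = m(x − (−5)) is tangent when its distance from (−5, 1) is 2√10:
(0m − (20))² = 40(m² + 1)
m² − 9 = 0, so m = −3 or m = 3.
Through (−5, −19) these give 3x + y = −34 and 3x − y = 4.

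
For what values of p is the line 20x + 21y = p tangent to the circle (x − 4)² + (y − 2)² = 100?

p = −168 or p = 412

For a tangent, require d(centre, line) = r = 10.
|20·4 + 21·2 − p| / √841 = 10
|p − (122)| = 10·29, so p = 412 or p = −168.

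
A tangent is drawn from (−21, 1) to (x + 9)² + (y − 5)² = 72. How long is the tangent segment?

2√22

The centre is (−9, 5) and r = 6√2. The square of the distance from P to the centre is 144 + 16 = 160.
By the tangent–radius right angle, tangent length = √(|PO|² − r²) = √88 = 2√22.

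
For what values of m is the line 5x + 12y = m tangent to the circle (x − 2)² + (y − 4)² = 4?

For a tangent, require d(centre, line) = r = 2.
|5·2 + 12·4 − m| / √169 = 2
|m − (58)| = 2·13, so m = 84 or m = 32.

m = 32 or m = 84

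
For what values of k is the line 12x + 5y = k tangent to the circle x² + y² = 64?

For a tangent, require d(centre, line) = r = 8.
|12·0 + 5·0 − k| / √169 = 8
|k| = 8·13, so k = 104 or k = −104.

k = −104 or k = 104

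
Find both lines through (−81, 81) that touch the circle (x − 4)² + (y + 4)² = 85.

Write the tangent as mx − y + (81 − m·(−81)) = 0 and set its distance from the centre to √85:
(85m − (−85))² = 85(m² + 1)
42m² + 85m + 42 = 0, so m = −7/6 or m = −6/7.
Through (−81, 81) these give 7x + 6y = −81 and 6x + 7y = 81.

7x + 6y = −81 and 6x + 7y = 81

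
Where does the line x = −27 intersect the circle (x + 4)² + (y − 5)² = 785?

(−27, −11) and (−27, 21)

The line gives x = −27. Substituting into the circle:
y² − 10y − 231 = 0
y = 21 or y = −11, giving (−27, 21) and (−27, −11).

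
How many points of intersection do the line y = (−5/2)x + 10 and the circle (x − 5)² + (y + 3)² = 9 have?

2

Substituting the line into the circle gives 29x² − 300x + 740 = 0.
Δ = 90000 − 85840 = 4160.
Two real roots: the line is a secant.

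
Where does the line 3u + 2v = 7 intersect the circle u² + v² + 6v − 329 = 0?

(−7, 14) and (13, −16)

From the line, v = (7 − 3u)/2. Substituting:
13u² − 78u − 1183 = 0  ⟹  u² − 6u − 91 = 0
u = 13 or u = −7, giving (13, −16) and (−7, 14).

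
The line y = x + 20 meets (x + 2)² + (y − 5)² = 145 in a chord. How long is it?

11√2

Express y = x + 20 and substitute into the circle:
2x² + 34x + 84 = 0  ⟹  x² + 17x + 42 = 0
x = −3 or x = −14, giving (−3, 17) and (−14, 6).
|(−3, 17) − (−14, 6)| = √((11)² + (11)²) = 11√2.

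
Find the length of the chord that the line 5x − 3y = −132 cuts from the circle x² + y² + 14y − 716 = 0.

3√34

Express y = (132 + 5x)/3 and substitute into the circle:
34x² + 1530x + 16524 = 0  ⟹  x² + 45x + 486 = 0
x = −18 or x = −27, giving (−18, 14) and (−27, −1).
|(−18, 14) − (−27, −1)| = √((9)² + (15)²) = 3√34.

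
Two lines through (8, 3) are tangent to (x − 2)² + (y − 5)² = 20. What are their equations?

Let a tangent through (8, 3) have slope m. Its distance from (2, 5) must equal 2√5:
(−6m − (2))² = 20(m² + 1)
2m² + 3m − 2 = 0, so m = −2 or m = 1/2.
Through (8, 3) these give 2x + y = 19 and x − 2y = 2.

2x + y = 19 and x − 2y = 2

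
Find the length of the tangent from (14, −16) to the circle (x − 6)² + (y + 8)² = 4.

The centre is (6, −8) and r = 2. The square of the distance from P to the centre is 64 + 64 = 128.
The tangent meets the radius at right angles, so tangent² = |PO|² − r² = 128 − 4 = 124.

2√31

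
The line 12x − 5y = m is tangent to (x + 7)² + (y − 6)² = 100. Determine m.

m = −244 or m = 16

The line touches the circle iff its distance from (−7, 6) is 10:
|12·(−7) − 5·6 − m| / √169 = 10
|m − (−114)| = 10·13, so m = 16 or m = −244.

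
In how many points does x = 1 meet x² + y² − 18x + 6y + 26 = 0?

1

Substituting the line into the circle gives y² + 6y + 9 = 0.
Δ = 36 − 36 = 0.
A repeated root: the line is tangent.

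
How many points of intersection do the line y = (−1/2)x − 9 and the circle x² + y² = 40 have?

d² = (1·0 + 2·0 − (−18))²/5 = 324/5; r² = 40.
Since d² > r², the line lies outside the circle.

0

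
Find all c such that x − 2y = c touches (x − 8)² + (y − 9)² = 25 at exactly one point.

c = −10 ± 5√5

For a tangent, require d(centre, line) = r = 5.
|1·8 − 2·9 − c| / √5 = 5
|c − (−10)| = 5√5.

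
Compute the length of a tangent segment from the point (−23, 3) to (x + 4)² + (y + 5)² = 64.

19

Centre (−4, −5), r² = 64. |PO|² = (−19)² + (8)² = 425.
By the tangent–radius right angle, tangent length = √(|PO|² − r²) = √361 = 19.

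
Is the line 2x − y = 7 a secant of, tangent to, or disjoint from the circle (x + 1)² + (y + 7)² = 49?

secant

Centre (−1, −7), r² = 49. Distance² from centre to line = (−2)²/5 = 4/5.
Since d² < r², the line cuts the circle twice.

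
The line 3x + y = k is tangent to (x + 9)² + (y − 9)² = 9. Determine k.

k = −18 ± 3√10

Tangency holds when the distance from the centre (−9, 9) to the line equals the radius 3:
|3·(−9) + 1·9 − k| / √10 = 3
|k − (−18)| = 3√10.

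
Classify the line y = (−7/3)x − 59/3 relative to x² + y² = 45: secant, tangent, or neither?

neither

Substituting the line into the circle gives 58x² + 826x + 3076 = 0.
Discriminant = (826)² − 4·58·(3076) = −31356 < 0.
No real roots: the line does not meet the circle.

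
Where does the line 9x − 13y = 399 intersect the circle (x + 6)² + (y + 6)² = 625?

Substitute y = (−399 + 9x)/13:
250x² − 3750x + 3500 = 0  ⟹  x² − 15x + 14 = 0
x = 14 or x = 1, giving (14, −21) and (1, −30).

(1, −30) and (14, −21)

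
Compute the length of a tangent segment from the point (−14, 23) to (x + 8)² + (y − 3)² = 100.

Centre (−8, 3), r² = 100. |PO|² = (−6)² + (20)² = 436.
By the tangent–radius right angle, tangent length = √(|PO|² − r²) = √336 = 4√21.

4√21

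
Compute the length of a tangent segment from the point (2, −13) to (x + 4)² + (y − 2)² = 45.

6√6

Centre (−4, 2), r² = 45. |PO|² = (6)² + (−15)² = 261.
The tangent meets the radius at right angles, so tangent² = |PO|² − r² = 261 − 45 = 216.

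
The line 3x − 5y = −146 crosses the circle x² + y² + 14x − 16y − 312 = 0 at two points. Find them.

(−27, 13) and (−2, 28)

Substitute y = (146 + 3x)/5:
34x² + 986x + 1836 = 0  ⟹  x² + 29x + 54 = 0
x = −2 or x = −27, giving (−2, 28) and (−27, 13).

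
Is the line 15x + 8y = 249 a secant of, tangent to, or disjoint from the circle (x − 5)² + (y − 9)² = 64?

secant

Substituting the line into the circle gives 289x² − 5950x + 28833 = 0.
Δ = 35402500 − 33330948 = 2071552.
Two real roots: the line is a secant.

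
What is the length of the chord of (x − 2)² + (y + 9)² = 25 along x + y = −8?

7√2

From the line, y = −x − 8. Substituting:
2x² − 6x − 20 = 0  ⟹  x² − 3x − 10 = 0
x = 5 or x = −2, giving (5, −13) and (−2, −6).
|(5, −13) − (−2, −6)| = √((7)² + (−7)²) = 7√2.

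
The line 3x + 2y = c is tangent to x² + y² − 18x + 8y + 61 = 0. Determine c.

c = 19 ± 6√13

Tangency holds when the distance from the centre (9, −4) to the line equals the radius 6:
|3·9 + 2·(−4) − c| / √13 = 6
|c − (19)| = 6√13.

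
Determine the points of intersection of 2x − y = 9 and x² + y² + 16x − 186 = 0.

(−3, −15) and (7, 5)

From the line, y = 2x − 9. Substituting:
5x² − 20x − 105 = 0  ⟹  x² − 4x − 21 = 0
x = 7 or x = −3, giving (7, 5) and (−3, −15).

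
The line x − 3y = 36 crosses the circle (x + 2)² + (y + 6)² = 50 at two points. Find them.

(−3, −13) and (3, −11)

From the line, y = (−36 + x)/3. Substituting:
10x² − 90 = 0  ⟹  x² − 9 = 0
x = 3 or x = −3, giving (3, −11) and (−3, −13).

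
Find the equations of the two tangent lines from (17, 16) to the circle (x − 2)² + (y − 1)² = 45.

x − 2y = −15 and 2x − y = 18

Write the tangent as mx − y + (16 − m·(17)) = 0 and set its distance from the centre to 3√5:
[m·(−15) − (−15)]² = 45(m² + 1)
2m² − 5m + 2 = 0, so m = 1/2 or m = 2.
Through (17, 16) these give x − 2y = −15 and 2x − y = 18.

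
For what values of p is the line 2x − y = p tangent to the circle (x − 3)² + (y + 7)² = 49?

Tangency holds when the distance from the centre (3, −7) to the line equals the radius 7:
|2·3 − 1·(−7) − p| / √5 = 7
|p − (13)| = 7√5.

p = 13 ± 7√5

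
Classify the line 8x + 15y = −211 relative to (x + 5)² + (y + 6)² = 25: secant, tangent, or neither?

Substituting the line into the circle gives 289x² + 4186x + 14641 = 0.
Discriminant = (4186)² − 4·289·(14641) = 597600 > 0.
Two real roots: the line is a secant.

secant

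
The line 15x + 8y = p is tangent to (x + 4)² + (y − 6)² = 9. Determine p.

For a tangent, require d(centre, line) = r = 3.
|15·(−4) + 8·6 − p| / √289 = 3
|p − (−12)| = 3·17, so p = 39 or p = −63.

p = −63 or p = 39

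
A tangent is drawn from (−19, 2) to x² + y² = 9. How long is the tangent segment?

The centre is (0, 0) and r = 3. The square of the distance from P to the centre is 361 + 4 = 365.
By the tangent–radius right angle, tangent length = √(|PO|² − r²) = √356 = 2√89.

2√89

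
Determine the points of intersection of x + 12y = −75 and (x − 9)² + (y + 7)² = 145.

(−3, −6) and (21, −8)

Substitute y = (−75 − x)/12:
145x² − 2610x − 9135 = 0  ⟹  x² − 18x − 63 = 0
x = 21 or x = −3, giving (21, −8) and (−3, −6).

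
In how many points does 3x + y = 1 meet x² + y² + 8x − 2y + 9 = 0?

Substituting the line into the circle gives 10x² + 8x + 8 = 0.
Δ = 64 − 320 = −256.
No real roots: the line does not meet the circle.

0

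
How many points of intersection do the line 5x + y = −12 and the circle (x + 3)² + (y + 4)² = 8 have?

Substituting the line into the circle gives 26x² + 86x + 65 = 0.
Discriminant = (86)² − 4·26·(65) = 636 > 0.
Two real roots: the line is a secant.

2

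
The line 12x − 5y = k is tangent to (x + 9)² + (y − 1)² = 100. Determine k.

The line touches the circle iff its distance from (−9, 1) is 10:
|12·(−9) − 5·1 − k| / √169 = 10
|k − (−113)| = 10·13, so k = 17 or k = −243.

k = −243 or k = 17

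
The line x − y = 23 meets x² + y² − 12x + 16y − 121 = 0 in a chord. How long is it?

19√2

Centre (6, −8), r² = 221. Perpendicular distance d from centre to line = |−9| / √2 = 9/√2.
Chord = 2√(r² − d²) = 2·√(361/2) = 19√2.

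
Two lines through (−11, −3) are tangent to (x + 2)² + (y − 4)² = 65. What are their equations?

Let a tangent through (−11, −3) have slope m. Its distance from (−2, 4) must equal √65:
[m·(9) − (7)]² = 65(m² + 1)
8m² − 63m − 8 = 0, so m = −1/8 or m = 8.
With m = −1/8: x + 8y = −35. With m = 8: 8x − y = −85.

x + 8y = −35 and 8x − y = −85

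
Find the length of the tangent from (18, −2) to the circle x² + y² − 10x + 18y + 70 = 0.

√182

With centre O = (5, −9), |OP|² = 218 and r² = 36.
Power of the point: PT² = |PO|² − r² = 182, so PT = √182.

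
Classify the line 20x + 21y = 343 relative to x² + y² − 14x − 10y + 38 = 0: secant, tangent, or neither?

Substituting the line into the circle gives 841x² − 15694x + 62377 = 0.
Δ = 246301636 − 209836228 = 36465408.
Two real roots: the line is a secant.

secant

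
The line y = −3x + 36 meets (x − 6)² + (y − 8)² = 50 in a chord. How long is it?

4√10

The distance from (6, 8) to the line is 10/√10, and r² = 50.
Chord = 2√(r² − d²) = 2·√(40) = 4√10.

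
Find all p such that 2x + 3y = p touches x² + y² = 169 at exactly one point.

p = ±13√13

Tangency holds when the distance from the centre (0, 0) to the line equals the radius 13:
|2·0 + 3·0 − p| / √13 = 13
|p| = 13√13.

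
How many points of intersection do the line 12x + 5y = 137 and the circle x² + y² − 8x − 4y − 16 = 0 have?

Substituting the line into the circle gives 169x² − 3248x + 15629 = 0.
Discriminant = (−3248)² − 4·169·(15629) = −15700 < 0.
No real roots: the line does not meet the circle.

0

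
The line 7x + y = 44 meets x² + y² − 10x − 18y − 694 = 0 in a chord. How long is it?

40√2

Express y = −7x + 44 and substitute into the circle:
50x² − 500x + 450 = 0  ⟹  x² − 10x + 9 = 0
x = 9 or x = 1, giving (9, −19) and (1, 37).
|(9, −19) − (1, 37)| = √((8)² + (−56)²) = 40√2.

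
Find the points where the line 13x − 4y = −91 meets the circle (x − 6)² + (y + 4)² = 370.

(−11, −13) and (−3, 13)

Substitute y = (91 + 13x)/4:
185x² + 2590x + 6105 = 0  ⟹  x² + 14x + 33 = 0
x = −3 or x = −11, giving (−3, 13) and (−11, −13).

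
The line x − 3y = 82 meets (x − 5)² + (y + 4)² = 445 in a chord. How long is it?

Centre (5, −4), r² = 445. Perpendicular distance d from centre to line = |−65| / √10 = 65/√10.
Half the chord is √(r² − d²) = √(45/2), so the full chord is 3√10.

3√10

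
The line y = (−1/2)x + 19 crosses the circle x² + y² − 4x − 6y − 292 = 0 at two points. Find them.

Substitute y = (38 − x)/2:
5x² − 80x − 180 = 0  ⟹  x² − 16x − 36 = 0
x = 18 or x = −2, giving (18, 10) and (−2, 20).

(−2, 20) and (18, 10)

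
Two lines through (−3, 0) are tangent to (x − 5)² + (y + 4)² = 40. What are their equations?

3x + y = −9 and x − 3y = −3

Let a tangent through (−3, 0) have slope m. Its distance from (5, −4) must equal 2√10:
[m·(8) − (−4)]² = 40(m² + 1)
3m² + 8m − 3 = 0, so m = −3 or m = 1/3.
With m = −3: 3x + y = −9. With m = 1/3: x − 3y = −3.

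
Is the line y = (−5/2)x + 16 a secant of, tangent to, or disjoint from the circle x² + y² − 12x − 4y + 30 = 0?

Substituting the line into the circle gives 29x² − 328x + 888 = 0.
Discriminant = (−328)² − 4·29·(888) = 4576 > 0.
Two real roots: the line is a secant.

secant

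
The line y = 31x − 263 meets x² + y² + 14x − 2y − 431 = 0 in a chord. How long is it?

√962

From the line, y = 31x − 263. Substituting:
962x² − 16354x + 69264 = 0  ⟹  x² − 17x + 72 = 0
x = 9 or x = 8, giving (9, 16) and (8, −15).
Chord length = distance between (9, 16) and (8, −15) = √962 = √962.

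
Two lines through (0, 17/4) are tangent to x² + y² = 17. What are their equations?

Write the tangent as mx − y + (17/4 − m·(0)) = 0 and set its distance from the centre to √17:
[m·(0) − (−17/4)]² = 17(m² + 1)
16m² − 1 = 0, so m = −1/4 or m = 1/4.
Through (0, 17/4) these give x + 4y = 17 and x − 4y = −17.

x + 4y = 17 and x − 4y = −17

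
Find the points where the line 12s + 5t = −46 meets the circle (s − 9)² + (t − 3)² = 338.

Substitute t = (−46 − 12s)/5:
169s² + 1014s − 2704 = 0  ⟹  s² + 6s − 16 = 0
s = 2 or s = −8, giving (2, −14) and (−8, 10).

(−8, 10) and (2, −14)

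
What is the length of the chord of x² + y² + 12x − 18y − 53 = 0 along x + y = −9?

14√2

Centre (−6, 9), r² = 170. Perpendicular distance d from centre to line = |12| / √2 = 12/√2.
Half the chord is √(r² − d²) = √(98), so the full chord is 14√2.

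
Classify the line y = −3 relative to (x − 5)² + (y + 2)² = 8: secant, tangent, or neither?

Substituting the line into the circle gives x² − 10x + 18 = 0.
Discriminant = (−10)² − 4·1·(18) = 28 > 0.
Two real roots: the line is a secant.

secant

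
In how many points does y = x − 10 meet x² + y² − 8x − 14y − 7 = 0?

Centre (4, 7), r² = 72. Distance² from centre to line = (−13)²/2 = 169/2.
Since d² > r², the line lies outside the circle.

0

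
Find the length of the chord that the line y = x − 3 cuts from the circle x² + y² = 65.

11√2

From the line, y = x − 3. Substituting:
2x² − 6x − 56 = 0  ⟹  x² − 3x − 28 = 0
x = 7 or x = −4, giving (7, 4) and (−4, −7).
Chord length = distance between (7, 4) and (−4, −7) = √242 = 11√2.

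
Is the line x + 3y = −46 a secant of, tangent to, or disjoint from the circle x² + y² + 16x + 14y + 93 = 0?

d² = (1·(−8) + 3·(−7) − (−46))²/10 = 289/10; r² = 20.
Since d² > r², the line lies outside the circle.

disjoint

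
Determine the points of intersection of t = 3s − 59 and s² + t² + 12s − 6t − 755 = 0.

(14, −17) and (22, 7)

Express t = 3s − 59 and substitute into the circle:
10s² − 360s + 3080 = 0  ⟹  s² − 36s + 308 = 0
s = 22 or s = 14, giving (22, 7) and (14, −17).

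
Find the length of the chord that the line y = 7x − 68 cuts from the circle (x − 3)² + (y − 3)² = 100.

The distance from (3, 3) to the line is 50/√50, and r² = 100.
Chord = 2√(r² − d²) = 2·√(50) = 10√2.

10√2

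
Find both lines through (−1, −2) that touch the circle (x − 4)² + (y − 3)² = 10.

x − 3y = 5 and 3x − y = −1

Let a tangent through (−1, −2) have slope m. Its distance from (4, 3) must equal √10:
[m·(5) − (5)]² = 10(m² + 1)
3m² − 10m + 3 = 0, so m = 1/3 or m = 3.
Through (−1, −2) these give x − 3y = 5 and 3x − y = −1.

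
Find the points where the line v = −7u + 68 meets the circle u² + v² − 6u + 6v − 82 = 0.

(9, 5) and (11, −9)

From the line, v = −7u + 68. Substituting:
50u² − 1000u + 4950 = 0  ⟹  u² − 20u + 99 = 0
u = 11 or u = 9, giving (11, −9) and (9, 5).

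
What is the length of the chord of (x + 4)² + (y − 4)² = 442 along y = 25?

Centre (−4, 4), r² = 442. Perpendicular distance d from centre to line = |−21| / √1 = 21.
Chord = 2√(r² − d²) = 2·√(1) = 2.

2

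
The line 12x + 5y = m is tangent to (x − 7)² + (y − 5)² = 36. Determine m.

m = 31 or m = 187

For a tangent, require d(centre, line) = r = 6.
|12·7 + 5·5 − m| / √169 = 6
|m − (109)| = 6·13, so m = 187 or m = 31.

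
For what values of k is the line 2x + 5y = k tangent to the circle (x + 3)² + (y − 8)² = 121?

k = 34 ± 11√29

Tangency holds when the distance from the centre (−3, 8) to the line equals the radius 11:
|2·(−3) + 5·8 − k| / √29 = 11
|k − (34)| = 11√29.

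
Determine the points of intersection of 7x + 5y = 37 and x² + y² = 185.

From the line, y = (37 − 7x)/5. Substituting:
74x² − 518x − 3256 = 0  ⟹  x² − 7x − 44 = 0
x = 11 or x = −4, giving (11, −8) and (−4, 13).

(−4, 13) and (11, −8)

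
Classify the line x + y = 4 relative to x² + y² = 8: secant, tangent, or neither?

d² = (1·0 + 1·0 − (4))²/2 = 8; r² = 8.
Since d² = r², the line is tangent.

tangent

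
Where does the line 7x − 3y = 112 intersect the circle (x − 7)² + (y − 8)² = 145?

From the line, y = (−112 + 7x)/3. Substituting:
58x² − 2030x + 17632 = 0  ⟹  x² − 35x + 304 = 0
x = 19 or x = 16, giving (19, 7) and (16, 0).

(16, 0) and (19, 7)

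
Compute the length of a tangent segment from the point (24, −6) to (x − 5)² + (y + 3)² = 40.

Centre (5, −3), r² = 40. |PO|² = (19)² + (−3)² = 370.
By the tangent–radius right angle, tangent length = √(|PO|² − r²) = √330.

√330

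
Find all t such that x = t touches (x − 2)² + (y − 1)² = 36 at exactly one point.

The line touches the circle iff its distance from (2, 1) is 6:
|1·2 + 0·1 − t| / √1 = 6
|t − (2)| = 6, so t = 8 or t = −4.

t = −4 or t = 8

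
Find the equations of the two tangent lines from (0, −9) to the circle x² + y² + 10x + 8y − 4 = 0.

Let a tangent through (0, −9) have slope m. Its distance from (−5, −4) must equal 3√5:
[m·(−5) − (5)]² = 45(m² + 1)
2m² − 5m + 2 = 0, so m = 1/2 or m = 2.
With m = 1/2: x − 2y = 18. With m = 2: 2x − y = 9.

x − 2y = 18 and 2x − y = 9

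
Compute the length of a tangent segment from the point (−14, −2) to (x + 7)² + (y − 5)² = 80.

3√2

The centre is (−7, 5) and r = 4√5. The square of the distance from P to the centre is 49 + 49 = 98.
The tangent meets the radius at right angles, so tangent² = |PO|² − r² = 98 − 80 = 18.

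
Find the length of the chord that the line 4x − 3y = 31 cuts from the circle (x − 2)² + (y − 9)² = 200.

Substitute y = (−31 + 4x)/3:
25x² − 500x + 1600 = 0  ⟹  x² − 20x + 64 = 0
x = 16 or x = 4, giving (16, 11) and (4, −5).
Chord length = distance between (16, 11) and (4, −5) = √400 = 20.

20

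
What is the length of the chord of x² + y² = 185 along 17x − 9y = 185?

From the line, y = (−185 + 17x)/9. Substituting:
370x² − 6290x + 19240 = 0  ⟹  x² − 17x + 52 = 0
x = 13 or x = 4, giving (13, 4) and (4, −13).
|(13, 4) − (4, −13)| = √((9)² + (17)²) = √370.

√370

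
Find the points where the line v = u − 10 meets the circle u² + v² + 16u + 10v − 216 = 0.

From the line, v = u − 10. Substituting:
2u² + 6u − 216 = 0  ⟹  u² + 3u − 108 = 0
u = 9 or u = −12, giving (9, −1) and (−12, −22).

(−12, −22) and (9, −1)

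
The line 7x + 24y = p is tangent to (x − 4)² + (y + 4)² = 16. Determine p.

p = −168 or p = 32

Tangency holds when the distance from the centre (4, −4) to the line equals the radius 4:
|7·4 + 24·(−4) − p| / √625 = 4
|p − (−68)| = 4·25, so p = 32 or p = −168.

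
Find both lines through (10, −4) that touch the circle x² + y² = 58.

3x − 7y = 58 and 7x + 3y = 58

Let a tangent through (10, −4) have slope m. Its distance from (0, 0) must equal √58:
[m·(−10) − (4)]² = 58(m² + 1)
21m² + 40m − 21 = 0, so m = 3/7 or m = −7/3.
With m = 3/7: 3x − 7y = 58. With m = −7/3: 7x + 3y = 58.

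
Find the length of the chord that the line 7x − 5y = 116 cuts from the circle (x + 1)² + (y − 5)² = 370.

2√74

The distance from (−1, 5) to the line is 148/√74, and r² = 370.
Half the chord is √(r² − d²) = √(74), so the full chord is 2√74.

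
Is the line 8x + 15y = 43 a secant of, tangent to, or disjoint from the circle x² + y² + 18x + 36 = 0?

Centre (−9, 0), r² = 45. Distance² from centre to line = (−115)²/289 = 13225/289.
Since d² > r², the line lies outside the circle.

disjoint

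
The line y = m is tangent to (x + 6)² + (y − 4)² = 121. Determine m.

For a tangent, require d(centre, line) = r = 11.
|0·(−6) + 1·4 − m| / √1 = 11
|m − (4)| = 11, so m = 15 or m = −7.

m = −7 or m = 15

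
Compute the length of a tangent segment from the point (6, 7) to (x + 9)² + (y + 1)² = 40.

√249

With centre O = (−9, −1), |OP|² = 289 and r² = 40.
Power of the point: PT² = |PO|² − r² = 249, so PT = √249.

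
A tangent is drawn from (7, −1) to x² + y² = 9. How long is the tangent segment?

The centre is (0, 0) and r = 3. The square of the distance from P to the centre is 49 + 1 = 50.
Power of the point: PT² = |PO|² − r² = 41, so PT = √41.

√41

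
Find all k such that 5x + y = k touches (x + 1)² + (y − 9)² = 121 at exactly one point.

The line touches the circle iff its distance from (−1, 9) is 11:
|5·(−1) + 1·9 − k| / √26 = 11
|k − (4)| = 11√26.

k = 4 ± 11√26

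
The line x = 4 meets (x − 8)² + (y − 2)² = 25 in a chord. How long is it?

The line gives x = 4. Substituting into the circle:
y² − 4y − 5 = 0
y = 5 or y = −1, giving (4, 5) and (4, −1).
|(4, 5) − (4, −1)| = √((0)² + (6)²) = 6.

6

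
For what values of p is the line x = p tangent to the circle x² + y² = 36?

p = −6 or p = 6

For a tangent, require d(centre, line) = r = 6.
|1·0 + 0·0 − p| / √1 = 6
|p| = 6, so p = 6 or p = −6.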